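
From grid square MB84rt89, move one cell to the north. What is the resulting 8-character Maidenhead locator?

MB84ru80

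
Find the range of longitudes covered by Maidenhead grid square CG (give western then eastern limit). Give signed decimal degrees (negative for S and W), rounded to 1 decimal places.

-140.0, -120.0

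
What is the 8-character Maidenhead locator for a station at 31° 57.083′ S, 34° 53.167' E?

KF78kb61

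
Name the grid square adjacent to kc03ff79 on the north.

KC03fg70

Latitude extended square 9; +1 → 10, wraps to 0, carry into subsquare.
Latitude subsquare f = 5; +1 → 6 = g.
The longitude characters are unchanged.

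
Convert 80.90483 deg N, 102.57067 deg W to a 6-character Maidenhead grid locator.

DR80rv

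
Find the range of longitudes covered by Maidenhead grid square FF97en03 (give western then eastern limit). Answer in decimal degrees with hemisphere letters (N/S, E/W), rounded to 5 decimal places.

61.66667° W, 61.65833° W

Field F=5, F=5: +5·20° lon, +5·10° lat → SW at lon -80°, lat -40°.
Square 9, 7: +9·2° lon, +7·1° lat → SW at lon -62°, lat -33°.
Subsquare e=4, n=13: +4·0.0833333° lon, +13·0.0416667° lat → SW at lon -61.6667°, lat -32.4583°.
Extended square 0, 3: +0·0.00833333° lon, +3·0.00416667° lat → SW at lon -61.6667°, lat -32.4458°.
Cell spans 0.00833333° lon × 0.00416667° lat.
west 61.66667° W, east 61.65833° W.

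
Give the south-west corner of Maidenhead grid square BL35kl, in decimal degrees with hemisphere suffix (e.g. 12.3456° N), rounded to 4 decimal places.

Field B=1, L=11: +1·20° lon, +11·10° lat → SW at lon -160°, lat 20°.
Square 3, 5: +3·2° lon, +5·1° lat → SW at lon -154°, lat 25°.
Subsquare k=10, l=11: +10·0.0833333° lon, +11·0.0416667° lat → SW at lon -153.167°, lat 25.4583°.
latitude 25.4583° N, longitude 153.1667° W.

25.4583° N, 153.1667° W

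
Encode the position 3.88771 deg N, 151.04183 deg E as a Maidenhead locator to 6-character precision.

QJ53mv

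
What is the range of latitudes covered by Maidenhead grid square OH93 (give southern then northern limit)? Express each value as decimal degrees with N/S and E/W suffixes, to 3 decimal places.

17.000° S, 16.000° S

Field O=14, H=7: +14·20° lon, +7·10° lat → SW at lon 100°, lat -20°.
Square 9, 3: +9·2° lon, +3·1° lat → SW at lon 118°, lat -17°.
Cell spans 2° lon × 1° lat.
south 17.000° S, north 16.000° S.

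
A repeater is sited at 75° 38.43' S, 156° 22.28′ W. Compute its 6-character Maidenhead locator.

Shift to the Maidenhead origin (180°W, 90°S): lon 23.6287, lat 14.3595.
Field: lon ⌊23.6287/20⌋ = 1 → B; lat ⌊14.3595/10⌋ = 1 → B.
Square: lon ⌊3.6287/2⌋ = 1; lat ⌊4.3595/1⌋ = 4.
Subsquare: lon ⌊1.6287/0.0833333⌋ = 19 → t; lat ⌊0.3595/0.0416667⌋ = 8 → i.

BB14ti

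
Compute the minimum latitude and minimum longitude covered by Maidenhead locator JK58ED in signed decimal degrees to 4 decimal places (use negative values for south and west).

Field J=9, K=10: +9·20° lon, +10·10° lat → SW at lon 0°, lat 10°.
Square 5, 8: +5·2° lon, +8·1° lat → SW at lon 10°, lat 18°.
Subsquare e=4, d=3: +4·0.0833333° lon, +3·0.0416667° lat → SW at lon 10.3333°, lat 18.125°.
latitude 18.1250, longitude 10.3333.

18.1250, 10.3333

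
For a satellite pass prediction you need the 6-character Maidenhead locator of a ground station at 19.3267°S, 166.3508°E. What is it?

RH30eq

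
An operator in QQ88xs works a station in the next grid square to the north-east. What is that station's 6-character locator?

QQ98at

Longitude subsquare x = 23; +1 → 24, wraps to 0 = a, carry into square.
Longitude square 8; +1 → 9.
Latitude subsquare s = 18; +1 → 19 = t.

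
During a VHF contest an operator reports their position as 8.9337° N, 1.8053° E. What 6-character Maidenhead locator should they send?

JJ08vw

Add 180° to longitude and 90° to latitude: 181.8053, 98.9337.
Field: 181.8053/20 → 9 → J, 98.9337/10 → 9 → J; chars JJ.
Square: 1.8053/2 → 0, 8.9337/1 → 8; chars 08.
Subsquare: 1.8053/0.0833333 → 21 → v, 0.9337/0.0416667 → 22 → w; chars vw.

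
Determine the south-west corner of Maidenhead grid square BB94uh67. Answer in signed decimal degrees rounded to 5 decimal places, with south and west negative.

Field B=1, B=1: +1·20° lon, +1·10° lat → SW at lon -160°, lat -80°.
Square 9, 4: +9·2° lon, +4·1° lat → SW at lon -142°, lat -76°.
Subsquare u=20, h=7: +20·0.0833333° lon, +7·0.0416667° lat → SW at lon -140.333°, lat -75.7083°.
Extended square 6, 7: +6·0.00833333° lon, +7·0.00416667° lat → SW at lon -140.283°, lat -75.6792°.
latitude -75.67917, longitude -140.28333.

-75.67917, -140.28333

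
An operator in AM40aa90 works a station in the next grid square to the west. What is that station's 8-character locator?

AM40aa80

Longitude extended square 9; −1 → 8.
The latitude characters are unchanged.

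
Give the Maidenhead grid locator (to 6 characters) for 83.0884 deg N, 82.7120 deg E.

NR13ic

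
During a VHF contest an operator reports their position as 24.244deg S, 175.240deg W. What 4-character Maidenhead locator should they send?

AG25

Offset from 180°W / 90°S: lon 4.76°, lat 65.76°.
Field: 4.76/20 → 0 → A, 65.76/10 → 6 → G; chars AG.
Square: 4.76/2 → 2, 5.76/1 → 5; chars 25.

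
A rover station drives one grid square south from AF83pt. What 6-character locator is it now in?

AF83ps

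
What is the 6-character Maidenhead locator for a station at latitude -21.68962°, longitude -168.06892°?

Offset from 180°W / 90°S: lon 11.9311°, lat 68.3104°.
Field: lon ⌊11.9311/20⌋ = 0 → A; lat ⌊68.3104/10⌋ = 6 → G.
Square: lon ⌊11.9311/2⌋ = 5; lat ⌊8.3104/1⌋ = 8.
Subsquare: lon ⌊1.9311/0.0833333⌋ = 23 → x; lat ⌊0.3104/0.0416667⌋ = 7 → h.

AG58xh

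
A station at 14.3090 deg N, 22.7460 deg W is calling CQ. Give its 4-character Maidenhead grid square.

Add 180° to longitude and 90° to latitude: 157.25, 104.31.
Field (20°×10°, letters A–R): lon ⌊157.25/20⌋ = 7 → H; lat ⌊104.31/10⌋ = 10 → K.
Square (2°×1°, digits 0–9): lon ⌊17.25/2⌋ = 8; lat ⌊4.31/1⌋ = 4.

HK84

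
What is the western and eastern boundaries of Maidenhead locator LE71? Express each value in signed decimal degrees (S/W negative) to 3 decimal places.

54.000, 56.000

Field L=11, E=4: +11·20° lon, +4·10° lat → SW at lon 40°, lat -50°.
Square 7, 1: +7·2° lon, +1·1° lat → SW at lon 54°, lat -49°.
Cell spans 2° lon × 1° lat.
west 54.000, east 56.000.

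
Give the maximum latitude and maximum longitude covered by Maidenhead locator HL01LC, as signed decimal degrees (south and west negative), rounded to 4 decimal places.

21.1250, -39.0000

Field H=7, L=11: +7·20° lon, +11·10° lat → SW at lon -40°, lat 20°.
Square 0, 1: +0·2° lon, +1·1° lat → SW at lon -40°, lat 21°.
Subsquare l=11, c=2: +11·0.0833333° lon, +2·0.0416667° lat → SW at lon -39.0833°, lat 21.0833°.
Cell spans 0.0833333° lon × 0.0416667° lat. NE corner is SW corner plus one full cell.
latitude 21.1250, longitude -39.0000.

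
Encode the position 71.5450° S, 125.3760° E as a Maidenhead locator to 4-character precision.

PB28

Add 180° to longitude and 90° to latitude: 305.38, 18.45.
Field (20°×10°, letters A–R): 305.38/20 → 15 → P, 18.45/10 → 1 → B; chars PB.
Square (2°×1°, digits 0–9): 5.38/2 → 2, 8.45/1 → 8; chars 28.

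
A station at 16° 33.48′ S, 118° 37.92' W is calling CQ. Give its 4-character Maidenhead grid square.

DH03

Shift to the Maidenhead origin (180°W, 90°S): lon 61.37, lat 73.44.
Field (20°×10°, letters A–R): lon ⌊61.37/20⌋ = 3 → D; lat ⌊73.44/10⌋ = 7 → H.
Square (2°×1°, digits 0–9): lon ⌊1.37/2⌋ = 0; lat ⌊3.44/1⌋ = 3.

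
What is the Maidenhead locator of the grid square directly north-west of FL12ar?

FL02xs

Longitude subsquare a = 0; −1 → -1, wraps to 23 = x, carry into square.
Longitude square 1; −1 → 0.
Latitude subsquare r = 17; +1 → 18 = s.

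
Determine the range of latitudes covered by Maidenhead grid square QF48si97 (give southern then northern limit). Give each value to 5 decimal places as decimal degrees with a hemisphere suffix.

31.63750° S, 31.63333° S

Field Q=16, F=5: +16·20° lon, +5·10° lat → SW at lon 140°, lat -40°.
Square 4, 8: +4·2° lon, +8·1° lat → SW at lon 148°, lat -32°.
Subsquare s=18, i=8: +18·0.0833333° lon, +8·0.0416667° lat → SW at lon 149.5°, lat -31.6667°.
Extended square 9, 7: +9·0.00833333° lon, +7·0.00416667° lat → SW at lon 149.575°, lat -31.6375°.
Cell spans 0.00833333° lon × 0.00416667° lat.
south 31.63750° S, north 31.63333° S.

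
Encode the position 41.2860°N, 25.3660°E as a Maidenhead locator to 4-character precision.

Add 180° to longitude and 90° to latitude: 205.37, 131.29.
Field (20°×10°, letters A–R): lon ⌊205.37/20⌋ = 10 → K; lat ⌊131.29/10⌋ = 13 → N.
Square (2°×1°, digits 0–9): lon ⌊5.37/2⌋ = 2; lat ⌊1.29/1⌋ = 1.

KN21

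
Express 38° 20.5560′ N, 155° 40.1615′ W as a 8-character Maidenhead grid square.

BM28di92

Add 180° to longitude and 90° to latitude: 24.33064, 128.34260.
Field (20°×10°, letters A–R): 24.33064/20 → 1 → B, 128.34260/10 → 12 → M; chars BM.
Square (2°×1°, digits 0–9): 4.33064/2 → 2, 8.34260/1 → 8; chars 28.
Subsquare (5′×2.5′, letters a–x): 0.33064/0.0833333 → 3 → d, 0.34260/0.0416667 → 8 → i; chars di.
Extended square (30″×15″, digits 0–9): 0.08064/0.00833333 → 9, 0.00927/0.00416667 → 2; chars 92.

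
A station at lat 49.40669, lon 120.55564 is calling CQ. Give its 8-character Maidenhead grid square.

PN09gj67

Offset from 180°W / 90°S: lon 300.55564°, lat 139.40669°.
Field: lon ⌊300.55564/20⌋ = 15 → P; lat ⌊139.40669/10⌋ = 13 → N.
Square: lon ⌊0.55564/2⌋ = 0; lat ⌊9.40669/1⌋ = 9.
Subsquare: lon ⌊0.55564/0.0833333⌋ = 6 → g; lat ⌊0.40669/0.0416667⌋ = 9 → j.
Extended square: lon ⌊0.05564/0.00833333⌋ = 6; lat ⌊0.03169/0.00416667⌋ = 7.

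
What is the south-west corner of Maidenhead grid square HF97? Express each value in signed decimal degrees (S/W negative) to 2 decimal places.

Field H=7, F=5: +7·20° lon, +5·10° lat → SW at lon -40°, lat -40°.
Square 9, 7: +9·2° lon, +7·1° lat → SW at lon -22°, lat -33°.
latitude -33.00, longitude -22.00.

-33.00, -22.00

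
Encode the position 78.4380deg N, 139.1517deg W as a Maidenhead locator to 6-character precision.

Shift to the Maidenhead origin (180°W, 90°S): lon 40.8483, lat 168.4380.
Field: 40.8483/20 → 2 → C, 168.4380/10 → 16 → Q; chars CQ.
Square: 0.8483/2 → 0, 8.4380/1 → 8; chars 08.
Subsquare: 0.8483/0.0833333 → 10 → k, 0.4380/0.0416667 → 10 → k; chars kk.

CQ08kk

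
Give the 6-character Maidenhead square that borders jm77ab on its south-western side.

JM67xa

Longitude subsquare a = 0; −1 → -1, wraps to 23 = x, carry into square.
Longitude square 7; −1 → 6.
Latitude subsquare b = 1; −1 → 0 = a.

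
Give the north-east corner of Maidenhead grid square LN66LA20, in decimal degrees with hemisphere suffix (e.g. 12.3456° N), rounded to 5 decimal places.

Field L=11, N=13: +11·20° lon, +13·10° lat → SW at lon 40°, lat 40°.
Square 6, 6: +6·2° lon, +6·1° lat → SW at lon 52°, lat 46°.
Subsquare l=11, a=0: +11·0.0833333° lon, +0·0.0416667° lat → SW at lon 52.9167°, lat 46°.
Extended square 2, 0: +2·0.00833333° lon, +0·0.00416667° lat → SW at lon 52.9333°, lat 46°.
Cell spans 0.00833333° lon × 0.00416667° lat. NE corner is SW corner plus one full cell.
latitude 46.00417° N, longitude 52.94167° E.

46.00417° N, 52.94167° E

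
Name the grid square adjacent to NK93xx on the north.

Latitude subsquare x = 23; +1 → 24, wraps to 0 = a, carry into square.
Latitude square 3; +1 → 4.
The longitude characters are unchanged.

NK94xa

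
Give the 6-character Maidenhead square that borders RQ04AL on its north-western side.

QQ94xm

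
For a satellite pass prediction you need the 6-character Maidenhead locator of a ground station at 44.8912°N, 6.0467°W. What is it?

IN64xv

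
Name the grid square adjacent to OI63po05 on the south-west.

Longitude extended square 0; −1 → -1, wraps to 9, carry into subsquare.
Longitude subsquare p = 15; −1 → 14 = o.
Latitude extended square 5; −1 → 4.

OI63oo94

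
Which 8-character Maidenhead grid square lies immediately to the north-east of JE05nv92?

JE05ov03

Longitude extended square 9; +1 → 10, wraps to 0, carry into subsquare.
Longitude subsquare n = 13; +1 → 14 = o.
Latitude extended square 2; +1 → 3.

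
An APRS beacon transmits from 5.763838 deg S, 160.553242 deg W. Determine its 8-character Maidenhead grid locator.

Offset from 180°W / 90°S: lon 19.44676°, lat 84.23616°.
Field (20°×10°, letters A–R): 19.44676/20 → 0 → A, 84.23616/10 → 8 → I; chars AI.
Square (2°×1°, digits 0–9): 19.44676/2 → 9, 4.23616/1 → 4; chars 94.
Subsquare (5′×2.5′, letters a–x): 1.44676/0.0833333 → 17 → r, 0.23616/0.0416667 → 5 → f; chars rf.
Extended square (30″×15″, digits 0–9): 0.03009/0.00833333 → 3, 0.02783/0.00416667 → 6; chars 36.

AI94rf36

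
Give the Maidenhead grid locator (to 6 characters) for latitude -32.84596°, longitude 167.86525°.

RF37wd

Add 180° to longitude and 90° to latitude: 347.8653, 57.1540.
Field (20°×10°, letters A–R): lon ⌊347.8653/20⌋ = 17 → R; lat ⌊57.1540/10⌋ = 5 → F.
Square (2°×1°, digits 0–9): lon ⌊7.8653/2⌋ = 3; lat ⌊7.1540/1⌋ = 7.
Subsquare (5′×2.5′, letters a–x): lon ⌊1.8653/0.0833333⌋ = 22 → w; lat ⌊0.1540/0.0416667⌋ = 3 → d.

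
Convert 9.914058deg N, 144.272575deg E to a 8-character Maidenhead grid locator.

Shift to the Maidenhead origin (180°W, 90°S): lon 324.27257, lat 99.91406.
Field (20°×10°, letters A–R): lon ⌊324.27257/20⌋ = 16 → Q; lat ⌊99.91406/10⌋ = 9 → J.
Square (2°×1°, digits 0–9): lon ⌊4.27257/2⌋ = 2; lat ⌊9.91406/1⌋ = 9.
Subsquare (5′×2.5′, letters a–x): lon ⌊0.27257/0.0833333⌋ = 3 → d; lat ⌊0.91406/0.0416667⌋ = 21 → v.
Extended square (30″×15″, digits 0–9): lon ⌊0.02257/0.00833333⌋ = 2; lat ⌊0.03906/0.00416667⌋ = 9.

QJ29dv29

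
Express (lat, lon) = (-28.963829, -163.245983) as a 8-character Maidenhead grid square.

AG81ja08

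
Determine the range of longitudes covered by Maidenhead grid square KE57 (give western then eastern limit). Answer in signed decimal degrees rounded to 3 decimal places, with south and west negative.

30.000, 32.000

Field K=10, E=4: +10·20° lon, +4·10° lat → SW at lon 20°, lat -50°.
Square 5, 7: +5·2° lon, +7·1° lat → SW at lon 30°, lat -43°.
Cell spans 2° lon × 1° lat.
west 30.000, east 32.000.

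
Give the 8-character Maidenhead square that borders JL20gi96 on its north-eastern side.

JL20hi07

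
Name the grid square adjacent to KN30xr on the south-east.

KN40aq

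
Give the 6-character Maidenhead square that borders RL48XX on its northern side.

RL49xa

Latitude subsquare x = 23; +1 → 24, wraps to 0 = a, carry into square.
Latitude square 8; +1 → 9.
The longitude characters are unchanged.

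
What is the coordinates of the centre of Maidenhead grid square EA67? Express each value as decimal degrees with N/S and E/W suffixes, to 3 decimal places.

Field E=4, A=0: +4·20° lon, +0·10° lat → SW at lon -100°, lat -90°.
Square 6, 7: +6·2° lon, +7·1° lat → SW at lon -88°, lat -83°.
Cell spans 2° lon × 1° lat. Centre is SW corner plus half of each.
latitude 82.500° S, longitude 87.000° W.

82.500° S, 87.000° W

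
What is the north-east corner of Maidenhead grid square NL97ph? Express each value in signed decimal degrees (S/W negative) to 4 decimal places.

Field N=13, L=11: +13·20° lon, +11·10° lat → SW at lon 80°, lat 20°.
Square 9, 7: +9·2° lon, +7·1° lat → SW at lon 98°, lat 27°.
Subsquare p=15, h=7: +15·0.0833333° lon, +7·0.0416667° lat → SW at lon 99.25°, lat 27.2917°.
Cell spans 0.0833333° lon × 0.0416667° lat. NE corner is SW corner plus one full cell.
latitude 27.3333, longitude 99.3333.

27.3333, 99.3333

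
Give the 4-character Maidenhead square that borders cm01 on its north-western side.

BM92

Longitude square 0; −1 → -1, wraps to 9, carry into field.
Longitude field C = 2; −1 → 1 = B.
Latitude square 1; +1 → 2.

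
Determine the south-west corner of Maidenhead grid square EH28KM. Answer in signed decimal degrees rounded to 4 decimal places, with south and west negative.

-11.5000, -95.1667

Field E=4, H=7: +4·20° lon, +7·10° lat → SW at lon -100°, lat -20°.
Square 2, 8: +2·2° lon, +8·1° lat → SW at lon -96°, lat -12°.
Subsquare k=10, m=12: +10·0.0833333° lon, +12·0.0416667° lat → SW at lon -95.1667°, lat -11.5°.
latitude -11.5000, longitude -95.1667.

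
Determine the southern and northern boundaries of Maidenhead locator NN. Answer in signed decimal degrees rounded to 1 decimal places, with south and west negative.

Field N=13, N=13: +13·20° lon, +13·10° lat → SW at lon 80°, lat 40°.
Cell spans 20° lon × 10° lat.
south 40.0, north 50.0.

40.0, 50.0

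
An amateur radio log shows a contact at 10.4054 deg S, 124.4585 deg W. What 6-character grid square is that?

Offset from 180°W / 90°S: lon 55.5415°, lat 79.5946°.
Field: lon ⌊55.5415/20⌋ = 2 → C; lat ⌊79.5946/10⌋ = 7 → H.
Square: lon ⌊15.5415/2⌋ = 7; lat ⌊9.5946/1⌋ = 9.
Subsquare: lon ⌊1.5415/0.0833333⌋ = 18 → s; lat ⌊0.5946/0.0416667⌋ = 14 → o.

CH79so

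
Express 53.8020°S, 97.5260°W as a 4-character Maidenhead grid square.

ED16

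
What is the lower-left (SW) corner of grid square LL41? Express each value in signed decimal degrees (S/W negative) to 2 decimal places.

Field L=11, L=11: +11·20° lon, +11·10° lat → SW at lon 40°, lat 20°.
Square 4, 1: +4·2° lon, +1·1° lat → SW at lon 48°, lat 21°.
latitude 21.00, longitude 48.00.

21.00, 48.00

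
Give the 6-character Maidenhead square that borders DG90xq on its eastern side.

EG00aq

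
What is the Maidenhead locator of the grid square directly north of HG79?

HH70

Latitude square 9; +1 → 10, wraps to 0, carry into field.
Latitude field G = 6; +1 → 7 = H.
The longitude characters are unchanged.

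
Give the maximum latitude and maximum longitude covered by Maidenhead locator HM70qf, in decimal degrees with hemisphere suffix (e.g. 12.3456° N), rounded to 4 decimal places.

30.2500° N, 24.5833° W

Field H=7, M=12: +7·20° lon, +12·10° lat → SW at lon -40°, lat 30°.
Square 7, 0: +7·2° lon, +0·1° lat → SW at lon -26°, lat 30°.
Subsquare q=16, f=5: +16·0.0833333° lon, +5·0.0416667° lat → SW at lon -24.6667°, lat 30.2083°.
Cell spans 0.0833333° lon × 0.0416667° lat. NE corner is SW corner plus one full cell.
latitude 30.2500° N, longitude 24.5833° W.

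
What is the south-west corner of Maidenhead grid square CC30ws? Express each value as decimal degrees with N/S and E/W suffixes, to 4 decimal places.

69.2500° S, 132.1667° W

Field C=2, C=2: +2·20° lon, +2·10° lat → SW at lon -140°, lat -70°.
Square 3, 0: +3·2° lon, +0·1° lat → SW at lon -134°, lat -70°.
Subsquare w=22, s=18: +22·0.0833333° lon, +18·0.0416667° lat → SW at lon -132.167°, lat -69.25°.
latitude 69.2500° S, longitude 132.1667° W.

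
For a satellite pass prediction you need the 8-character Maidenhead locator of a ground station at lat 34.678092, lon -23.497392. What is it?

HM84gq02

Shift to the Maidenhead origin (180°W, 90°S): lon 156.50261, lat 124.67809.
Field: 156.50261/20 → 7 → H, 124.67809/10 → 12 → M; chars HM.
Square: 16.50261/2 → 8, 4.67809/1 → 4; chars 84.
Subsquare: 0.50261/0.0833333 → 6 → g, 0.67809/0.0416667 → 16 → q; chars gq.
Extended square: 0.00261/0.00833333 → 0, 0.01143/0.00416667 → 2; chars 02.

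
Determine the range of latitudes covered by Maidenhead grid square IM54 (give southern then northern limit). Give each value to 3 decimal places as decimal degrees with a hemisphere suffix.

34.000° N, 35.000° N

Field I=8, M=12: +8·20° lon, +12·10° lat → SW at lon -20°, lat 30°.
Square 5, 4: +5·2° lon, +4·1° lat → SW at lon -10°, lat 34°.
Cell spans 2° lon × 1° lat.
south 34.000° N, north 35.000° N.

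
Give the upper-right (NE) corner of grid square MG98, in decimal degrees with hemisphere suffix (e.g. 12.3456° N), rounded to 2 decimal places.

21.00° S, 80.00° E

Field M=12, G=6: +12·20° lon, +6·10° lat → SW at lon 60°, lat -30°.
Square 9, 8: +9·2° lon, +8·1° lat → SW at lon 78°, lat -22°.
Cell spans 2° lon × 1° lat. NE corner is SW corner plus one full cell.
latitude 21.00° S, longitude 80.00° E.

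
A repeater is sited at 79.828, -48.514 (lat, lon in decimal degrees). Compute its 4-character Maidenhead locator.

Add 180° to longitude and 90° to latitude: 131.49, 169.83.
Field: 131.49/20 → 6 → G, 169.83/10 → 16 → Q; chars GQ.
Square: 11.49/2 → 5, 9.83/1 → 9; chars 59.

GQ59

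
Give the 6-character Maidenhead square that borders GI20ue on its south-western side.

GI20td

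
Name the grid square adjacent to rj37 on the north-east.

RJ48

Longitude square 3; +1 → 4.
Latitude square 7; +1 → 8.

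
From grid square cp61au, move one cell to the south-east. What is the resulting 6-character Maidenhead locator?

Longitude subsquare a = 0; +1 → 1 = b.
Latitude subsquare u = 20; −1 → 19 = t.

CP61bt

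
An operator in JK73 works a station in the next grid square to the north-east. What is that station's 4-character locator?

Longitude square 7; +1 → 8.
Latitude square 3; +1 → 4.

JK84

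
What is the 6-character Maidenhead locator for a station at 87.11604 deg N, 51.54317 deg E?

LR57sc

Offset from 180°W / 90°S: lon 231.5432°, lat 177.1160°.
Field: 231.5432/20 → 11 → L, 177.1160/10 → 17 → R; chars LR.
Square: 11.5432/2 → 5, 7.1160/1 → 7; chars 57.
Subsquare: 1.5432/0.0833333 → 18 → s, 0.1160/0.0416667 → 2 → c; chars sc.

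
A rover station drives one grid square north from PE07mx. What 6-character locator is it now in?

Latitude subsquare x = 23; +1 → 24, wraps to 0 = a, carry into square.
Latitude square 7; +1 → 8.
The longitude characters are unchanged.

PE08ma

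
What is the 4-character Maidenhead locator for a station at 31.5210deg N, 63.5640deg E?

MM11

Add 180° to longitude and 90° to latitude: 243.56, 121.52.
Field: lon ⌊243.56/20⌋ = 12 → M; lat ⌊121.52/10⌋ = 12 → M.
Square: lon ⌊3.56/2⌋ = 1; lat ⌊1.52/1⌋ = 1.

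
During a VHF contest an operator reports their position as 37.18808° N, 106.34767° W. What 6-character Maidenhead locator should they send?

Offset from 180°W / 90°S: lon 73.6523°, lat 127.1881°.
Field (20°×10°, letters A–R): 73.6523/20 → 3 → D, 127.1881/10 → 12 → M; chars DM.
Square (2°×1°, digits 0–9): 13.6523/2 → 6, 7.1881/1 → 7; chars 67.
Subsquare (5′×2.5′, letters a–x): 1.6523/0.0833333 → 19 → t, 0.1881/0.0416667 → 4 → e; chars te.

DM67te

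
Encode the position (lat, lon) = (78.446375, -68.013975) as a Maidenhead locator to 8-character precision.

FQ58xk87

Shift to the Maidenhead origin (180°W, 90°S): lon 111.98602, lat 168.44637.
Field (20°×10°, letters A–R): 111.98602/20 → 5 → F, 168.44637/10 → 16 → Q; chars FQ.
Square (2°×1°, digits 0–9): 11.98602/2 → 5, 8.44637/1 → 8; chars 58.
Subsquare (5′×2.5′, letters a–x): 1.98602/0.0833333 → 23 → x, 0.44637/0.0416667 → 10 → k; chars xk.
Extended square (30″×15″, digits 0–9): 0.06936/0.00833333 → 8, 0.02971/0.00416667 → 7; chars 87.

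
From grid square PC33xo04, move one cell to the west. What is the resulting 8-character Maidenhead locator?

Longitude extended square 0; −1 → -1, wraps to 9, carry into subsquare.
Longitude subsquare x = 23; −1 → 22 = w.
The latitude characters are unchanged.

PC33wo94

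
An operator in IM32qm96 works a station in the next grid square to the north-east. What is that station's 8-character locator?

Longitude extended square 9; +1 → 10, wraps to 0, carry into subsquare.
Longitude subsquare q = 16; +1 → 17 = r.
Latitude extended square 6; +1 → 7.

IM32rm07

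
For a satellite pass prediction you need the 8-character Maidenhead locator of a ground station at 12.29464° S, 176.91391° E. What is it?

RH87kq99

Shift to the Maidenhead origin (180°W, 90°S): lon 356.91391, lat 77.70536.
Field: lon ⌊356.91391/20⌋ = 17 → R; lat ⌊77.70536/10⌋ = 7 → H.
Square: lon ⌊16.91391/2⌋ = 8; lat ⌊7.70536/1⌋ = 7.
Subsquare: lon ⌊0.91391/0.0833333⌋ = 10 → k; lat ⌊0.70536/0.0416667⌋ = 16 → q.
Extended square: lon ⌊0.08058/0.00833333⌋ = 9; lat ⌊0.03869/0.00416667⌋ = 9.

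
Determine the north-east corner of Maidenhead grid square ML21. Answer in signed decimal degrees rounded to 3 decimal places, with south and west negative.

22.000, 66.000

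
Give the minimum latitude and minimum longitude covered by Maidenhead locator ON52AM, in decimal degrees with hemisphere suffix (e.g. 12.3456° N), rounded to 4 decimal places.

Field O=14, N=13: +14·20° lon, +13·10° lat → SW at lon 100°, lat 40°.
Square 5, 2: +5·2° lon, +2·1° lat → SW at lon 110°, lat 42°.
Subsquare a=0, m=12: +0·0.0833333° lon, +12·0.0416667° lat → SW at lon 110°, lat 42.5°.
latitude 42.5000° N, longitude 110.0000° E.

42.5000° N, 110.0000° E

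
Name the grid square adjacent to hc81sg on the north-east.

HC81th

Longitude subsquare s = 18; +1 → 19 = t.
Latitude subsquare g = 6; +1 → 7 = h.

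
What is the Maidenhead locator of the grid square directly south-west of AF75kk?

Longitude subsquare k = 10; −1 → 9 = j.
Latitude subsquare k = 10; −1 → 9 = j.

AF75jj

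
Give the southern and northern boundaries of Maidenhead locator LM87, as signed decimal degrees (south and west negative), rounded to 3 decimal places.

37.000, 38.000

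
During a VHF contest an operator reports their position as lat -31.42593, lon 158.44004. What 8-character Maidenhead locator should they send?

QF98fn27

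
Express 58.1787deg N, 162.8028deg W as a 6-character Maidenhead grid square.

AO88oe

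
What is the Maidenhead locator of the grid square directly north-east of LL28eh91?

Longitude extended square 9; +1 → 10, wraps to 0, carry into subsquare.
Longitude subsquare e = 4; +1 → 5 = f.
Latitude extended square 1; +1 → 2.

LL28fh02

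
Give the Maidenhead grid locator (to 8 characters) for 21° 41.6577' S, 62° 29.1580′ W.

FG88sh13

Offset from 180°W / 90°S: lon 117.51403°, lat 68.30571°.
Field: lon ⌊117.51403/20⌋ = 5 → F; lat ⌊68.30571/10⌋ = 6 → G.
Square: lon ⌊17.51403/2⌋ = 8; lat ⌊8.30571/1⌋ = 8.
Subsquare: lon ⌊1.51403/0.0833333⌋ = 18 → s; lat ⌊0.30571/0.0416667⌋ = 7 → h.
Extended square: lon ⌊0.01403/0.00833333⌋ = 1; lat ⌊0.01404/0.00416667⌋ = 3.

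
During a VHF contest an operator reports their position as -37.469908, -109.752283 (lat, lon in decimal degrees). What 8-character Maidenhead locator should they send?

DF52cm97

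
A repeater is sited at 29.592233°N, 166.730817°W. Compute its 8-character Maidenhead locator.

AL69po22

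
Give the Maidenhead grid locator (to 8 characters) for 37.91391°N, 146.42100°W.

BM67sv99

Shift to the Maidenhead origin (180°W, 90°S): lon 33.57900, lat 127.91391.
Field: lon ⌊33.57900/20⌋ = 1 → B; lat ⌊127.91391/10⌋ = 12 → M.
Square: lon ⌊13.57900/2⌋ = 6; lat ⌊7.91391/1⌋ = 7.
Subsquare: lon ⌊1.57900/0.0833333⌋ = 18 → s; lat ⌊0.91391/0.0416667⌋ = 21 → v.
Extended square: lon ⌊0.07900/0.00833333⌋ = 9; lat ⌊0.03891/0.00416667⌋ = 9.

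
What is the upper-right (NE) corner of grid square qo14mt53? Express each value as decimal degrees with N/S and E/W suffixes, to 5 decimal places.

54.80833° N, 143.05000° E

Field Q=16, O=14: +16·20° lon, +14·10° lat → SW at lon 140°, lat 50°.
Square 1, 4: +1·2° lon, +4·1° lat → SW at lon 142°, lat 54°.
Subsquare m=12, t=19: +12·0.0833333° lon, +19·0.0416667° lat → SW at lon 143°, lat 54.7917°.
Extended square 5, 3: +5·0.00833333° lon, +3·0.00416667° lat → SW at lon 143.042°, lat 54.8042°.
Cell spans 0.00833333° lon × 0.00416667° lat. NE corner is SW corner plus one full cell.
latitude 54.80833° N, longitude 143.05000° E.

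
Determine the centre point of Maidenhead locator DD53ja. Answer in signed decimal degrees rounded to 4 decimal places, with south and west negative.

-56.9792, -109.2083

Field D=3, D=3: +3·20° lon, +3·10° lat → SW at lon -120°, lat -60°.
Square 5, 3: +5·2° lon, +3·1° lat → SW at lon -110°, lat -57°.
Subsquare j=9, a=0: +9·0.0833333° lon, +0·0.0416667° lat → SW at lon -109.25°, lat -57°.
Cell spans 0.0833333° lon × 0.0416667° lat. Centre is SW corner plus half of each.
latitude -56.9792, longitude -109.2083.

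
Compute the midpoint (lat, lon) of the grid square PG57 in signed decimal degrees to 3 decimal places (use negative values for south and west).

-22.500, 131.000

Field P=15, G=6: +15·20° lon, +6·10° lat → SW at lon 120°, lat -30°.
Square 5, 7: +5·2° lon, +7·1° lat → SW at lon 130°, lat -23°.
Cell spans 2° lon × 1° lat. Centre is SW corner plus half of each.
latitude -22.500, longitude 131.000.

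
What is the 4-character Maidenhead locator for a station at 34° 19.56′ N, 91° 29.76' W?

EM44

Add 180° to longitude and 90° to latitude: 88.50, 124.33.
Field (20°×10°, letters A–R): 88.50/20 → 4 → E, 124.33/10 → 12 → M; chars EM.
Square (2°×1°, digits 0–9): 8.50/2 → 4, 4.33/1 → 4; chars 44.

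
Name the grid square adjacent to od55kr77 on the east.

OD55kr87

Longitude extended square 7; +1 → 8.
The latitude characters are unchanged.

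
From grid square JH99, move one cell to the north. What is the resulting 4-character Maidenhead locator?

Latitude square 9; +1 → 10, wraps to 0, carry into field.
Latitude field H = 7; +1 → 8 = I.
The longitude characters are unchanged.

JI90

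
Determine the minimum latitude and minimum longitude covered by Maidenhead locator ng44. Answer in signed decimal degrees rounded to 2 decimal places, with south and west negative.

-26.00, 88.00

Field N=13, G=6: +13·20° lon, +6·10° lat → SW at lon 80°, lat -30°.
Square 4, 4: +4·2° lon, +4·1° lat → SW at lon 88°, lat -26°.
latitude -26.00, longitude 88.00.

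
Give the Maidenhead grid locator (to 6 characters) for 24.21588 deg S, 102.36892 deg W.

Add 180° to longitude and 90° to latitude: 77.6311, 65.7841.
Field: lon ⌊77.6311/20⌋ = 3 → D; lat ⌊65.7841/10⌋ = 6 → G.
Square: lon ⌊17.6311/2⌋ = 8; lat ⌊5.7841/1⌋ = 5.
Subsquare: lon ⌊1.6311/0.0833333⌋ = 19 → t; lat ⌊0.7841/0.0416667⌋ = 18 → s.

DG85ts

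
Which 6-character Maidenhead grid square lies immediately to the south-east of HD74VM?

HD74wl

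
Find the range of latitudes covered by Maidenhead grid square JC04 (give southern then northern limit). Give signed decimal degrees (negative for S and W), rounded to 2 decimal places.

-66.00, -65.00

Field J=9, C=2: +9·20° lon, +2·10° lat → SW at lon 0°, lat -70°.
Square 0, 4: +0·2° lon, +4·1° lat → SW at lon 0°, lat -66°.
Cell spans 2° lon × 1° lat.
south -66.00, north -65.00.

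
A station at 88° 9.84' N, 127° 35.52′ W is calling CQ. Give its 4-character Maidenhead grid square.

CR68

Shift to the Maidenhead origin (180°W, 90°S): lon 52.41, lat 178.16.
Field: lon ⌊52.41/20⌋ = 2 → C; lat ⌊178.16/10⌋ = 17 → R.
Square: lon ⌊12.41/2⌋ = 6; lat ⌊8.16/1⌋ = 8.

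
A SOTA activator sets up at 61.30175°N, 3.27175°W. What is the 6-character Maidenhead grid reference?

IP81ih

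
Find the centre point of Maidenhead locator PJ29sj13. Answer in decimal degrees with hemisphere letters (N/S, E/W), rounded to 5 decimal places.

Field P=15, J=9: +15·20° lon, +9·10° lat → SW at lon 120°, lat 0°.
Square 2, 9: +2·2° lon, +9·1° lat → SW at lon 124°, lat 9°.
Subsquare s=18, j=9: +18·0.0833333° lon, +9·0.0416667° lat → SW at lon 125.5°, lat 9.375°.
Extended square 1, 3: +1·0.00833333° lon, +3·0.00416667° lat → SW at lon 125.508°, lat 9.3875°.
Cell spans 0.00833333° lon × 0.00416667° lat. Centre is SW corner plus half of each.
latitude 9.38958° N, longitude 125.51250° E.

9.38958° N, 125.51250° E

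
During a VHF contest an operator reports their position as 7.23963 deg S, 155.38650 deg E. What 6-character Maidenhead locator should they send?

Shift to the Maidenhead origin (180°W, 90°S): lon 335.3865, lat 82.7604.
Field (20°×10°, letters A–R): lon ⌊335.3865/20⌋ = 16 → Q; lat ⌊82.7604/10⌋ = 8 → I.
Square (2°×1°, digits 0–9): lon ⌊15.3865/2⌋ = 7; lat ⌊2.7604/1⌋ = 2.
Subsquare (5′×2.5′, letters a–x): lon ⌊1.3865/0.0833333⌋ = 16 → q; lat ⌊0.7604/0.0416667⌋ = 18 → s.

QI72qs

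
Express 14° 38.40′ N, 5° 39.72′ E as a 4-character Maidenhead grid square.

Offset from 180°W / 90°S: lon 185.66°, lat 104.64°.
Field: 185.66/20 → 9 → J, 104.64/10 → 10 → K; chars JK.
Square: 5.66/2 → 2, 4.64/1 → 4; chars 24.

JK24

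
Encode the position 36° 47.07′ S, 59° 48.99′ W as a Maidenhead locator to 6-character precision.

Shift to the Maidenhead origin (180°W, 90°S): lon 120.1835, lat 53.2155.
Field: 120.1835/20 → 6 → G, 53.2155/10 → 5 → F; chars GF.
Square: 0.1835/2 → 0, 3.2155/1 → 3; chars 03.
Subsquare: 0.1835/0.0833333 → 2 → c, 0.2155/0.0416667 → 5 → f; chars cf.

GF03cf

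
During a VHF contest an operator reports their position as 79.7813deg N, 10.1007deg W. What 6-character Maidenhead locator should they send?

IQ49ws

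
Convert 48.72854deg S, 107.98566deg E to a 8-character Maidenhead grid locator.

Offset from 180°W / 90°S: lon 287.98566°, lat 41.27146°.
Field: lon ⌊287.98566/20⌋ = 14 → O; lat ⌊41.27146/10⌋ = 4 → E.
Square: lon ⌊7.98566/2⌋ = 3; lat ⌊1.27146/1⌋ = 1.
Subsquare: lon ⌊1.98566/0.0833333⌋ = 23 → x; lat ⌊0.27146/0.0416667⌋ = 6 → g.
Extended square: lon ⌊0.06899/0.00833333⌋ = 8; lat ⌊0.02146/0.00416667⌋ = 5.

OE31xg85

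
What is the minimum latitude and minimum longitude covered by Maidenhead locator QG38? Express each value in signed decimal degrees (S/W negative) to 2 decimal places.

Field Q=16, G=6: +16·20° lon, +6·10° lat → SW at lon 140°, lat -30°.
Square 3, 8: +3·2° lon, +8·1° lat → SW at lon 146°, lat -22°.
latitude -22.00, longitude 146.00.

-22.00, 146.00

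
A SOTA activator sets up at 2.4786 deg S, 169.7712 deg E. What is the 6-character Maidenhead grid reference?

RI47vm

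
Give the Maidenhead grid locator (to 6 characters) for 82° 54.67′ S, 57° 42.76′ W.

GA17dc

Add 180° to longitude and 90° to latitude: 122.2873, 7.0888.
Field: lon ⌊122.2873/20⌋ = 6 → G; lat ⌊7.0888/10⌋ = 0 → A.
Square: lon ⌊2.2873/2⌋ = 1; lat ⌊7.0888/1⌋ = 7.
Subsquare: lon ⌊0.2873/0.0833333⌋ = 3 → d; lat ⌊0.0888/0.0416667⌋ = 2 → c.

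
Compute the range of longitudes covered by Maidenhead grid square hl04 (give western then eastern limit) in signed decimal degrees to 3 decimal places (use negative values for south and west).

-40.000, -38.000

Field H=7, L=11: +7·20° lon, +11·10° lat → SW at lon -40°, lat 20°.
Square 0, 4: +0·2° lon, +4·1° lat → SW at lon -40°, lat 24°.
Cell spans 2° lon × 1° lat.
west -40.000, east -38.000.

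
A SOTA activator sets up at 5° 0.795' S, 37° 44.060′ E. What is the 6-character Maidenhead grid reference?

KI84ux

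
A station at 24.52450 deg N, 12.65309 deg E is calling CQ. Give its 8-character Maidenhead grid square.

Shift to the Maidenhead origin (180°W, 90°S): lon 192.65309, lat 114.52450.
Field: lon ⌊192.65309/20⌋ = 9 → J; lat ⌊114.52450/10⌋ = 11 → L.
Square: lon ⌊12.65309/2⌋ = 6; lat ⌊4.52450/1⌋ = 4.
Subsquare: lon ⌊0.65309/0.0833333⌋ = 7 → h; lat ⌊0.52450/0.0416667⌋ = 12 → m.
Extended square: lon ⌊0.06976/0.00833333⌋ = 8; lat ⌊0.02450/0.00416667⌋ = 5.

JL64hm85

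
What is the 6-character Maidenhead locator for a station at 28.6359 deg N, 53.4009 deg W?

Shift to the Maidenhead origin (180°W, 90°S): lon 126.5991, lat 118.6359.
Field: 126.5991/20 → 6 → G, 118.6359/10 → 11 → L; chars GL.
Square: 6.5991/2 → 3, 8.6359/1 → 8; chars 38.
Subsquare: 0.5991/0.0833333 → 7 → h, 0.6359/0.0416667 → 15 → p; chars hp.

GL38hp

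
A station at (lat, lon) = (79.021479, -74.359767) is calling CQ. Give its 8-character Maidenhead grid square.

FQ29ta65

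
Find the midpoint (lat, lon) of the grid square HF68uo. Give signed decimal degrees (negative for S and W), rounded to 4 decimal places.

-31.3958, -26.2917

Field H=7, F=5: +7·20° lon, +5·10° lat → SW at lon -40°, lat -40°.
Square 6, 8: +6·2° lon, +8·1° lat → SW at lon -28°, lat -32°.
Subsquare u=20, o=14: +20·0.0833333° lon, +14·0.0416667° lat → SW at lon -26.3333°, lat -31.4167°.
Cell spans 0.0833333° lon × 0.0416667° lat. Centre is SW corner plus half of each.
latitude -31.3958, longitude -26.2917.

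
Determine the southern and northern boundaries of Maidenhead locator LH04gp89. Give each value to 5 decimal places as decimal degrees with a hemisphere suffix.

15.33750° S, 15.33333° S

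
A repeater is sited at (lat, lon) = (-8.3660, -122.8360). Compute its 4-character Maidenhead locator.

CI81

Shift to the Maidenhead origin (180°W, 90°S): lon 57.16, lat 81.63.
Field: lon ⌊57.16/20⌋ = 2 → C; lat ⌊81.63/10⌋ = 8 → I.
Square: lon ⌊17.16/2⌋ = 8; lat ⌊1.63/1⌋ = 1.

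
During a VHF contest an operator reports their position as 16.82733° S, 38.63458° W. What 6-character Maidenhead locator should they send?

Add 180° to longitude and 90° to latitude: 141.3654, 73.1727.
Field: 141.3654/20 → 7 → H, 73.1727/10 → 7 → H; chars HH.
Square: 1.3654/2 → 0, 3.1727/1 → 3; chars 03.
Subsquare: 1.3654/0.0833333 → 16 → q, 0.1727/0.0416667 → 4 → e; chars qe.

HH03qe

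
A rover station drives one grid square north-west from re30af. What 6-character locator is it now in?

RE20xg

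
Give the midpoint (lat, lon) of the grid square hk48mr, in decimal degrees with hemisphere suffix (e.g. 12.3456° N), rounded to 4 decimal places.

18.7292° N, 30.9583° W

Field H=7, K=10: +7·20° lon, +10·10° lat → SW at lon -40°, lat 10°.
Square 4, 8: +4·2° lon, +8·1° lat → SW at lon -32°, lat 18°.
Subsquare m=12, r=17: +12·0.0833333° lon, +17·0.0416667° lat → SW at lon -31°, lat 18.7083°.
Cell spans 0.0833333° lon × 0.0416667° lat. Centre is SW corner plus half of each.
latitude 18.7292° N, longitude 30.9583° W.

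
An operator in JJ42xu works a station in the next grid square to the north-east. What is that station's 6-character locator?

Longitude subsquare x = 23; +1 → 24, wraps to 0 = a, carry into square.
Longitude square 4; +1 → 5.
Latitude subsquare u = 20; +1 → 21 = v.

JJ52av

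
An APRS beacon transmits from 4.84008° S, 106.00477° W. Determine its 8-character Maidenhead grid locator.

DI65xd98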